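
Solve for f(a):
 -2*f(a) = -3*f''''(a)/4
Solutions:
 f(a) = C1*exp(-6^(3/4)*a/3) + C2*exp(6^(3/4)*a/3) + C3*sin(6^(3/4)*a/3) + C4*cos(6^(3/4)*a/3)


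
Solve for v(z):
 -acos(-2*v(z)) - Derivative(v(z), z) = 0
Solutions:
 Integral(1/acos(-2*_y), (_y, v(z))) = C1 - z


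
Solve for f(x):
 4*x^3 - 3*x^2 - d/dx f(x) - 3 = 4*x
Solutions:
 f(x) = C1 + x^4 - x^3 - 2*x^2 - 3*x


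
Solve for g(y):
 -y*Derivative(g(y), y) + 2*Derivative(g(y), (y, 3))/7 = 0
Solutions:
 g(y) = C1 + Integral(C2*airyai(2^(2/3)*7^(1/3)*y/2) + C3*airybi(2^(2/3)*7^(1/3)*y/2), y)


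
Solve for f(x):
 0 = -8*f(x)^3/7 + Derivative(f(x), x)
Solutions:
 f(x) = -sqrt(14)*sqrt(-1/(C1 + 8*x))/2
 f(x) = sqrt(14)*sqrt(-1/(C1 + 8*x))/2


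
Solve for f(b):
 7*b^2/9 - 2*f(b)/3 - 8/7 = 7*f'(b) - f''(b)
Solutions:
 f(b) = C1*exp(b*(21 - sqrt(465))/6) + C2*exp(b*(21 + sqrt(465))/6) + 7*b^2/6 - 49*b/2 + 7253/28


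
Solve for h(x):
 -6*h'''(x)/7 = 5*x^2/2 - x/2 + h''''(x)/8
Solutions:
 h(x) = C1 + C2*x + C3*x^2 + C4*exp(-48*x/7) - 7*x^5/144 + 413*x^4/6912 - 2891*x^3/82944


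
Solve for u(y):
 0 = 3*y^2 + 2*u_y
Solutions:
 u(y) = C1 - y^3/2


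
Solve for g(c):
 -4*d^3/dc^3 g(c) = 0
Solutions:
 g(c) = C1 + C2*c + C3*c^2


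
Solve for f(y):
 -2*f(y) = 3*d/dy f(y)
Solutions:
 f(y) = C1*exp(-2*y/3)


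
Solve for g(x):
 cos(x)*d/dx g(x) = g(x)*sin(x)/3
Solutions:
 g(x) = C1/cos(x)^(1/3)


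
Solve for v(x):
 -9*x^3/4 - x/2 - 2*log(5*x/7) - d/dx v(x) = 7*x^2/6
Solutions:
 v(x) = C1 - 9*x^4/16 - 7*x^3/18 - x^2/4 - 2*x*log(x) - 2*x*log(5) + 2*x + 2*x*log(7)


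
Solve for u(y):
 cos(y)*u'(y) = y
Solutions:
 u(y) = C1 + Integral(y/cos(y), y)


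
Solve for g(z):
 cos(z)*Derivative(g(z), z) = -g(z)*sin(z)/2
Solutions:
 g(z) = C1*sqrt(cos(z))


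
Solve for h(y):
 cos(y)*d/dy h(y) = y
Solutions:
 h(y) = C1 + Integral(y/cos(y), y)


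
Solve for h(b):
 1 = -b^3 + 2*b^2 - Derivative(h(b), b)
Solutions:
 h(b) = C1 - b^4/4 + 2*b^3/3 - b


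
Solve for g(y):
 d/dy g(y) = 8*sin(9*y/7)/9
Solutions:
 g(y) = C1 - 56*cos(9*y/7)/81


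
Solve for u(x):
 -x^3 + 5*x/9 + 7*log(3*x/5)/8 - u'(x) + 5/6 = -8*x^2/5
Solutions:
 u(x) = C1 - x^4/4 + 8*x^3/15 + 5*x^2/18 + 7*x*log(x)/8 - 7*x*log(5)/8 - x/24 + 7*x*log(3)/8


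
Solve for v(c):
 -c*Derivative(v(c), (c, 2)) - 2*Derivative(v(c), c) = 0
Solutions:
 v(c) = C1 + C2/c


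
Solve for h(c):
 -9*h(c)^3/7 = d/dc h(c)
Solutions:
 h(c) = -sqrt(14)*sqrt(-1/(C1 - 9*c))/2
 h(c) = sqrt(14)*sqrt(-1/(C1 - 9*c))/2


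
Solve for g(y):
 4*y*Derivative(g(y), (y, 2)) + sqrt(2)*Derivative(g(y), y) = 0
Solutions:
 g(y) = C1 + C2*y^(1 - sqrt(2)/4)


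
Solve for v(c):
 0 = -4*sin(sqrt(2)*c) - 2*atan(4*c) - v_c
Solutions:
 v(c) = C1 - 2*c*atan(4*c) + log(16*c^2 + 1)/4 + 2*sqrt(2)*cos(sqrt(2)*c)


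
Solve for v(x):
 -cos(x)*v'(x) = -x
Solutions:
 v(x) = C1 + Integral(x/cos(x), x)


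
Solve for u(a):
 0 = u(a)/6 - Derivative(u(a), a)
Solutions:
 u(a) = C1*exp(a/6)


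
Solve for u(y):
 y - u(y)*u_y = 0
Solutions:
 u(y) = -sqrt(C1 + y^2)
 u(y) = sqrt(C1 + y^2)


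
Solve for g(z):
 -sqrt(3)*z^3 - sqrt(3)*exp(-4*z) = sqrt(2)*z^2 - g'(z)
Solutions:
 g(z) = C1 + sqrt(3)*z^4/4 + sqrt(2)*z^3/3 - sqrt(3)*exp(-4*z)/4


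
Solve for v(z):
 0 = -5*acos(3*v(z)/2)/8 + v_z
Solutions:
 Integral(1/acos(3*_y/2), (_y, v(z))) = C1 + 5*z/8


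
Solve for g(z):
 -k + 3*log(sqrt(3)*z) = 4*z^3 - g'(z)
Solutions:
 g(z) = C1 + k*z + z^4 - 3*z*log(z) - 3*z*log(3)/2 + 3*z


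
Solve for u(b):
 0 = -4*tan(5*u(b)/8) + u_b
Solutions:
 u(b) = -8*asin(C1*exp(5*b/2))/5 + 8*pi/5
 u(b) = 8*asin(C1*exp(5*b/2))/5


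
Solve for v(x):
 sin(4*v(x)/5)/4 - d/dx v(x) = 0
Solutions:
 -x/4 + 5*log(cos(4*v(x)/5) - 1)/8 - 5*log(cos(4*v(x)/5) + 1)/8 = C1


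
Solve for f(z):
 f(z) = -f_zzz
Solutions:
 f(z) = C3*exp(-z) + (C1*sin(sqrt(3)*z/2) + C2*cos(sqrt(3)*z/2))*exp(z/2)


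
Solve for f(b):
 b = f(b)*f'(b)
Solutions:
 f(b) = -sqrt(C1 + b^2)
 f(b) = sqrt(C1 + b^2)


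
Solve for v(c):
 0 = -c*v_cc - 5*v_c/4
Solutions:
 v(c) = C1 + C2/c^(1/4)


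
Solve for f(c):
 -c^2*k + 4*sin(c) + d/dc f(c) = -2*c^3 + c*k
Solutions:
 f(c) = C1 - c^4/2 + c^3*k/3 + c^2*k/2 + 4*cos(c)


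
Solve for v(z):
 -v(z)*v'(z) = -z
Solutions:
 v(z) = -sqrt(C1 + z^2)
 v(z) = sqrt(C1 + z^2)


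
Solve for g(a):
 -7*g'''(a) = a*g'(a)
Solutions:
 g(a) = C1 + Integral(C2*airyai(-7^(2/3)*a/7) + C3*airybi(-7^(2/3)*a/7), a)


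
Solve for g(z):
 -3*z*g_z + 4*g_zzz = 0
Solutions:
 g(z) = C1 + Integral(C2*airyai(6^(1/3)*z/2) + C3*airybi(6^(1/3)*z/2), z)


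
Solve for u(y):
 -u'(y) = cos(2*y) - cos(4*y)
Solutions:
 u(y) = C1 - sin(2*y)/2 + sin(4*y)/4


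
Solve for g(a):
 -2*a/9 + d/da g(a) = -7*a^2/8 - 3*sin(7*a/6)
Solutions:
 g(a) = C1 - 7*a^3/24 + a^2/9 + 18*cos(7*a/6)/7


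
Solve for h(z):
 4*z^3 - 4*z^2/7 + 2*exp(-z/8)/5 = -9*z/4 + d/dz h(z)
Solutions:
 h(z) = C1 + z^4 - 4*z^3/21 + 9*z^2/8 - 16*exp(-z/8)/5


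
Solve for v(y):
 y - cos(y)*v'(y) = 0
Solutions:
 v(y) = C1 + Integral(y/cos(y), y)


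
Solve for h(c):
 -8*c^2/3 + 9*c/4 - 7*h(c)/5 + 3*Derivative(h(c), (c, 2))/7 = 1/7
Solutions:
 h(c) = C1*exp(-7*sqrt(15)*c/15) + C2*exp(7*sqrt(15)*c/15) - 40*c^2/21 + 45*c/28 - 435/343


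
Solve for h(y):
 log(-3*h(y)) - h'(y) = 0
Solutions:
 -Integral(1/(log(-_y) + log(3)), (_y, h(y))) = C1 - y


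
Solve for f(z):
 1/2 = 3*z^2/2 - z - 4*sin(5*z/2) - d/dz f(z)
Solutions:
 f(z) = C1 + z^3/2 - z^2/2 - z/2 + 8*cos(5*z/2)/5


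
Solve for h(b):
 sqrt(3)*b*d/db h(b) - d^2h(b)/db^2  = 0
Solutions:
 h(b) = C1 + C2*erfi(sqrt(2)*3^(1/4)*b/2)


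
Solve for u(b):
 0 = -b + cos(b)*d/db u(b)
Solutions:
 u(b) = C1 + Integral(b/cos(b), b)


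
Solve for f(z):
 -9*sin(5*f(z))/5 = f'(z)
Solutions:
 f(z) = -acos((-C1 - exp(18*z))/(C1 - exp(18*z)))/5 + 2*pi/5
 f(z) = acos((-C1 - exp(18*z))/(C1 - exp(18*z)))/5


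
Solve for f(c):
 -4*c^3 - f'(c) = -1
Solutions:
 f(c) = C1 - c^4 + c


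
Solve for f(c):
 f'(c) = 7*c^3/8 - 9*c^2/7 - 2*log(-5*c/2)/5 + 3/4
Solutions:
 f(c) = C1 + 7*c^4/32 - 3*c^3/7 - 2*c*log(-c)/5 + c*(-8*log(5) + 8*log(2) + 23)/20


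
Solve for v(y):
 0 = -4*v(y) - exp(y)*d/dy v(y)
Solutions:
 v(y) = C1*exp(4*exp(-y))


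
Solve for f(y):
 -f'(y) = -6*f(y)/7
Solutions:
 f(y) = C1*exp(6*y/7)


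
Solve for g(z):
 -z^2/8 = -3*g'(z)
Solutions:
 g(z) = C1 + z^3/72


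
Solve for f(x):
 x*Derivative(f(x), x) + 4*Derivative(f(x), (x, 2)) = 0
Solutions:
 f(x) = C1 + C2*erf(sqrt(2)*x/4)


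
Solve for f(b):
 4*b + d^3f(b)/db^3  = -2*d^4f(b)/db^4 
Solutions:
 f(b) = C1 + C2*b + C3*b^2 + C4*exp(-b/2) - b^4/6 + 4*b^3/3


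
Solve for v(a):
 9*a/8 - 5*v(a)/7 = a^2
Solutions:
 v(a) = 7*a*(9 - 8*a)/40


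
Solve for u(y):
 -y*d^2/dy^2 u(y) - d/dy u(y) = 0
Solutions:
 u(y) = C1 + C2*log(y)


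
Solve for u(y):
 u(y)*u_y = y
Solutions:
 u(y) = -sqrt(C1 + y^2)
 u(y) = sqrt(C1 + y^2)


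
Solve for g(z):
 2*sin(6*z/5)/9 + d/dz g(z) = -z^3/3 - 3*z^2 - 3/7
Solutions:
 g(z) = C1 - z^4/12 - z^3 - 3*z/7 + 5*cos(6*z/5)/27


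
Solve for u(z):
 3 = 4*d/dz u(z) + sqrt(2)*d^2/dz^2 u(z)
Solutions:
 u(z) = C1 + C2*exp(-2*sqrt(2)*z) + 3*z/4


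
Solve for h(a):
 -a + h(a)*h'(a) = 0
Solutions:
 h(a) = -sqrt(C1 + a^2)
 h(a) = sqrt(C1 + a^2)


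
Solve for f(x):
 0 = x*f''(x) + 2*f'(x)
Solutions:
 f(x) = C1 + C2/x


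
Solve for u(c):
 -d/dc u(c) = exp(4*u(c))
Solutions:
 u(c) = log(-I*(1/(C1 + 4*c))^(1/4))
 u(c) = log(I*(1/(C1 + 4*c))^(1/4))
 u(c) = log(-(1/(C1 + 4*c))^(1/4))
 u(c) = log(1/(C1 + 4*c))/4


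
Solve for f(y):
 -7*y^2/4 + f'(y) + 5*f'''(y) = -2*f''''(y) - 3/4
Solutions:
 f(y) = C1 + C2*exp(y*(-10 + 25/(12*sqrt(114) + 179)^(1/3) + (12*sqrt(114) + 179)^(1/3))/12)*sin(sqrt(3)*y*(-(12*sqrt(114) + 179)^(1/3) + 25/(12*sqrt(114) + 179)^(1/3))/12) + C3*exp(y*(-10 + 25/(12*sqrt(114) + 179)^(1/3) + (12*sqrt(114) + 179)^(1/3))/12)*cos(sqrt(3)*y*(-(12*sqrt(114) + 179)^(1/3) + 25/(12*sqrt(114) + 179)^(1/3))/12) + C4*exp(-y*(25/(12*sqrt(114) + 179)^(1/3) + 5 + (12*sqrt(114) + 179)^(1/3))/6) + 7*y^3/12 - 73*y/4


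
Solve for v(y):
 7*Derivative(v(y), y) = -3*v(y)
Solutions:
 v(y) = C1*exp(-3*y/7)


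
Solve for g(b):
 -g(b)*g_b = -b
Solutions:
 g(b) = -sqrt(C1 + b^2)
 g(b) = sqrt(C1 + b^2)


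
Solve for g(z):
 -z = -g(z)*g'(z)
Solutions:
 g(z) = -sqrt(C1 + z^2)
 g(z) = sqrt(C1 + z^2)


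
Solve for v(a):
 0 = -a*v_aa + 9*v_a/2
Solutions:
 v(a) = C1 + C2*a^(11/2)


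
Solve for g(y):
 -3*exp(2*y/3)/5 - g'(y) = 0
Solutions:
 g(y) = C1 - 9*exp(2*y/3)/10


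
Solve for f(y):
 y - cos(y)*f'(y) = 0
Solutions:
 f(y) = C1 + Integral(y/cos(y), y)


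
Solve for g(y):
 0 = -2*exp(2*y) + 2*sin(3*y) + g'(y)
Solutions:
 g(y) = C1 + exp(2*y) + 2*cos(3*y)/3


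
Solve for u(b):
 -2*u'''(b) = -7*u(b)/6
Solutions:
 u(b) = C3*exp(126^(1/3)*b/6) + (C1*sin(14^(1/3)*3^(1/6)*b/4) + C2*cos(14^(1/3)*3^(1/6)*b/4))*exp(-126^(1/3)*b/12)


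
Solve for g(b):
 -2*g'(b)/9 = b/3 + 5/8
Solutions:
 g(b) = C1 - 3*b^2/4 - 45*b/16


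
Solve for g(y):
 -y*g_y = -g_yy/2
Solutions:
 g(y) = C1 + C2*erfi(y)


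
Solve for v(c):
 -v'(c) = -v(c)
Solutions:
 v(c) = C1*exp(c)


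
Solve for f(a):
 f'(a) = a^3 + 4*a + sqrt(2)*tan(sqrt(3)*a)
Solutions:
 f(a) = C1 + a^4/4 + 2*a^2 - sqrt(6)*log(cos(sqrt(3)*a))/3


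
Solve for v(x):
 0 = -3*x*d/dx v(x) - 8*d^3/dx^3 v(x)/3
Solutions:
 v(x) = C1 + Integral(C2*airyai(-3^(2/3)*x/2) + C3*airybi(-3^(2/3)*x/2), x)


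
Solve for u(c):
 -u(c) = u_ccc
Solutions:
 u(c) = C3*exp(-c) + (C1*sin(sqrt(3)*c/2) + C2*cos(sqrt(3)*c/2))*exp(c/2)


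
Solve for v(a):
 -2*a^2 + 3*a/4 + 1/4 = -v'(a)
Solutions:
 v(a) = C1 + 2*a^3/3 - 3*a^2/8 - a/4


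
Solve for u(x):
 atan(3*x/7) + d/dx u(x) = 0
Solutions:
 u(x) = C1 - x*atan(3*x/7) + 7*log(9*x^2 + 49)/6


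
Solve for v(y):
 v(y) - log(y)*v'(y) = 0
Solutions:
 v(y) = C1*exp(li(y))


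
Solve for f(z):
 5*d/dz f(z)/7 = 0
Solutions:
 f(z) = C1


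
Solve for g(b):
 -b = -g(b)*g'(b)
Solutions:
 g(b) = -sqrt(C1 + b^2)
 g(b) = sqrt(C1 + b^2)


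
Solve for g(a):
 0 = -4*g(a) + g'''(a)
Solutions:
 g(a) = C3*exp(2^(2/3)*a) + (C1*sin(2^(2/3)*sqrt(3)*a/2) + C2*cos(2^(2/3)*sqrt(3)*a/2))*exp(-2^(2/3)*a/2)


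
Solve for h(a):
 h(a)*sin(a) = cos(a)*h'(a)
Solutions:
 h(a) = C1/cos(a)


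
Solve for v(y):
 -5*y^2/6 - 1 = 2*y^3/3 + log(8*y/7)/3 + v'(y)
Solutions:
 v(y) = C1 - y^4/6 - 5*y^3/18 - y*log(y)/3 - 2*y/3 + y*log(7^(1/3)/2)


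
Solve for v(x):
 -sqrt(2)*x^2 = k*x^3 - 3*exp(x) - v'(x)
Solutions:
 v(x) = C1 + k*x^4/4 + sqrt(2)*x^3/3 - 3*exp(x)


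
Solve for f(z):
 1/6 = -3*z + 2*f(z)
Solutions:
 f(z) = 3*z/2 + 1/12


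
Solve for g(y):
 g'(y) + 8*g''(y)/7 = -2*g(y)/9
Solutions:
 g(y) = (C1*sin(sqrt(7)*y/48) + C2*cos(sqrt(7)*y/48))*exp(-7*y/16)


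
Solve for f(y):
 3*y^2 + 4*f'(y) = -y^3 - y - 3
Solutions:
 f(y) = C1 - y^4/16 - y^3/4 - y^2/8 - 3*y/4


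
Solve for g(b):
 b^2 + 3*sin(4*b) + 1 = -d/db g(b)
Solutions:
 g(b) = C1 - b^3/3 - b + 3*cos(4*b)/4


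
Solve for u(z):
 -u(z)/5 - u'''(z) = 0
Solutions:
 u(z) = C3*exp(-5^(2/3)*z/5) + (C1*sin(sqrt(3)*5^(2/3)*z/10) + C2*cos(sqrt(3)*5^(2/3)*z/10))*exp(5^(2/3)*z/10)


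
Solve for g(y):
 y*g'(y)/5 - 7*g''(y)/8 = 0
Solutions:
 g(y) = C1 + C2*erfi(2*sqrt(35)*y/35)


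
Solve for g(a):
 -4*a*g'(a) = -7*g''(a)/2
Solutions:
 g(a) = C1 + C2*erfi(2*sqrt(7)*a/7)


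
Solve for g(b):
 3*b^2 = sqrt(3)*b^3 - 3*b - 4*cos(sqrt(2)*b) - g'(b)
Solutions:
 g(b) = C1 + sqrt(3)*b^4/4 - b^3 - 3*b^2/2 - 2*sqrt(2)*sin(sqrt(2)*b)


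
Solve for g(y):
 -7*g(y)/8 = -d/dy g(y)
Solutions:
 g(y) = C1*exp(7*y/8)


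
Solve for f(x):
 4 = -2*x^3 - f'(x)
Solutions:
 f(x) = C1 - x^4/2 - 4*x


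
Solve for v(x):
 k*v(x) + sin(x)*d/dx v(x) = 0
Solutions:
 v(x) = C1*exp(k*(-log(cos(x) - 1) + log(cos(x) + 1))/2)


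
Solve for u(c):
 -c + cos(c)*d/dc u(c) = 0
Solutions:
 u(c) = C1 + Integral(c/cos(c), c)


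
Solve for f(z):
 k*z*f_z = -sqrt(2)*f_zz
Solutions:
 f(z) = Piecewise((-2^(3/4)*sqrt(pi)*C1*erf(2^(1/4)*sqrt(k)*z/2)/(2*sqrt(k)) - C2, (k > 0) | (k < 0)), (-C1*z - C2, True))


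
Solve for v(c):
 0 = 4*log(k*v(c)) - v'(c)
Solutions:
 li(k*v(c))/k = C1 + 4*c


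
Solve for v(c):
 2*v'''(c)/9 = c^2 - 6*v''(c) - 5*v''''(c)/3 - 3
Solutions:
 v(c) = C1 + C2*c + c^4/72 - c^3/486 - 1295*c^2/4374 + (C3*sin(sqrt(809)*c/15) + C4*cos(sqrt(809)*c/15))*exp(-c/15)


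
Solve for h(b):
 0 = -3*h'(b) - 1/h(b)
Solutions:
 h(b) = -sqrt(C1 - 6*b)/3
 h(b) = sqrt(C1 - 6*b)/3


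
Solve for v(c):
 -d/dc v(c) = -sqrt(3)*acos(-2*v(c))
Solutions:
 Integral(1/acos(-2*_y), (_y, v(c))) = C1 + sqrt(3)*c


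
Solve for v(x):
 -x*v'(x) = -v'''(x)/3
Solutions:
 v(x) = C1 + Integral(C2*airyai(3^(1/3)*x) + C3*airybi(3^(1/3)*x), x)


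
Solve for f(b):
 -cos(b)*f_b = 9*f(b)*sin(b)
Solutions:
 f(b) = C1*cos(b)^9


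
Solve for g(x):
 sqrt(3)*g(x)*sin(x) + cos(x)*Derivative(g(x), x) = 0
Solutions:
 g(x) = C1*cos(x)^(sqrt(3))


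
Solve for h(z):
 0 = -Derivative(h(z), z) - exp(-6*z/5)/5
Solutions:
 h(z) = C1 + exp(-6*z/5)/6


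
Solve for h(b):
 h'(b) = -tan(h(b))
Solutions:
 h(b) = pi - asin(C1*exp(-b))
 h(b) = asin(C1*exp(-b))


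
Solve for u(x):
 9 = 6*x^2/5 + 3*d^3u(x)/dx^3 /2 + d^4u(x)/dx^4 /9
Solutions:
 u(x) = C1 + C2*x + C3*x^2 + C4*exp(-27*x/2) - x^5/75 + 2*x^4/405 + 10919*x^3/10935


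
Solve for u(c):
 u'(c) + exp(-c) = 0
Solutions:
 u(c) = C1 + exp(-c)


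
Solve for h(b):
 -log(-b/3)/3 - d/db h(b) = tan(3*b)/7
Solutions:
 h(b) = C1 - b*log(-b)/3 + b/3 + b*log(3)/3 + log(cos(3*b))/21


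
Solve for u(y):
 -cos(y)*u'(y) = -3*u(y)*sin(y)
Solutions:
 u(y) = C1/cos(y)^3


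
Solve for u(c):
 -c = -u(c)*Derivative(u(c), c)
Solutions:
 u(c) = -sqrt(C1 + c^2)
 u(c) = sqrt(C1 + c^2)


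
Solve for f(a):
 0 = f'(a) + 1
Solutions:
 f(a) = C1 - a


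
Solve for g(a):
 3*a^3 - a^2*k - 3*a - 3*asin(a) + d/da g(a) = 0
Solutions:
 g(a) = C1 - 3*a^4/4 + a^3*k/3 + 3*a^2/2 + 3*a*asin(a) + 3*sqrt(1 - a^2)


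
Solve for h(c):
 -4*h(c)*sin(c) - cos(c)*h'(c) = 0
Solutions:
 h(c) = C1*cos(c)^4


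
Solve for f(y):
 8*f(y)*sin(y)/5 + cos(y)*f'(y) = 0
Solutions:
 f(y) = C1*cos(y)^(8/5)


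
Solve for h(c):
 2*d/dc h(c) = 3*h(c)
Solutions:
 h(c) = C1*exp(3*c/2)


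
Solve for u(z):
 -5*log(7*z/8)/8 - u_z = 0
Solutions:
 u(z) = C1 - 5*z*log(z)/8 - 5*z*log(7)/8 + 5*z/8 + 15*z*log(2)/8


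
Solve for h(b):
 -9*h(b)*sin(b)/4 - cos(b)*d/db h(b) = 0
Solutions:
 h(b) = C1*cos(b)^(9/4)


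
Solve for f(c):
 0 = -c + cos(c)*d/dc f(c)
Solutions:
 f(c) = C1 + Integral(c/cos(c), c)


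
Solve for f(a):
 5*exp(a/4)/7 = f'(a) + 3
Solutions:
 f(a) = C1 - 3*a + 20*exp(a/4)/7


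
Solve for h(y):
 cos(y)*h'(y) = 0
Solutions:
 h(y) = C1


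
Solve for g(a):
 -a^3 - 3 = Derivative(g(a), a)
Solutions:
 g(a) = C1 - a^4/4 - 3*a


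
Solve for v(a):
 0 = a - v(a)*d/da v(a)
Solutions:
 v(a) = -sqrt(C1 + a^2)
 v(a) = sqrt(C1 + a^2)


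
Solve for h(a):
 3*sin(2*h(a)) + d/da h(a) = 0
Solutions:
 h(a) = pi - acos((-C1 - exp(12*a))/(C1 - exp(12*a)))/2
 h(a) = acos((-C1 - exp(12*a))/(C1 - exp(12*a)))/2


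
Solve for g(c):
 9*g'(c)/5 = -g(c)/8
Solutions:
 g(c) = C1*exp(-5*c/72)


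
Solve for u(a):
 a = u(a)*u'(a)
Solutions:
 u(a) = -sqrt(C1 + a^2)
 u(a) = sqrt(C1 + a^2)


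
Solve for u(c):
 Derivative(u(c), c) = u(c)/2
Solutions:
 u(c) = C1*exp(c/2)


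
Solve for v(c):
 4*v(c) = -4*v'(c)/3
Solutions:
 v(c) = C1*exp(-3*c)


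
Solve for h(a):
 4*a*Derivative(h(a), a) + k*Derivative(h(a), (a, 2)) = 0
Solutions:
 h(a) = C1 + C2*sqrt(k)*erf(sqrt(2)*a*sqrt(1/k))


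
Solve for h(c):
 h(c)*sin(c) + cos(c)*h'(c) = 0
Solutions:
 h(c) = C1*cos(c)


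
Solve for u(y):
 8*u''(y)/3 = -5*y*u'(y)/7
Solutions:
 u(y) = C1 + C2*erf(sqrt(105)*y/28)


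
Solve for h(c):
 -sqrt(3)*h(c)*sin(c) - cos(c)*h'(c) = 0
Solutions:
 h(c) = C1*cos(c)^(sqrt(3))


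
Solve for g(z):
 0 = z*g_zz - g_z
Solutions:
 g(z) = C1 + C2*z^2


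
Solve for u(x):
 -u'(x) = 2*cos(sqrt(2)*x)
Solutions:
 u(x) = C1 - sqrt(2)*sin(sqrt(2)*x)


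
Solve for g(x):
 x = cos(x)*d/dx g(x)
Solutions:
 g(x) = C1 + Integral(x/cos(x), x)


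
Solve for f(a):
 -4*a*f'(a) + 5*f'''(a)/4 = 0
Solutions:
 f(a) = C1 + Integral(C2*airyai(2*2^(1/3)*5^(2/3)*a/5) + C3*airybi(2*2^(1/3)*5^(2/3)*a/5), a)


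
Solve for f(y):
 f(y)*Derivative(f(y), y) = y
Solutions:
 f(y) = -sqrt(C1 + y^2)
 f(y) = sqrt(C1 + y^2)


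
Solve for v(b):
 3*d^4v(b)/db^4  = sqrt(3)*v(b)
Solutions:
 v(b) = C1*exp(-3^(7/8)*b/3) + C2*exp(3^(7/8)*b/3) + C3*sin(3^(7/8)*b/3) + C4*cos(3^(7/8)*b/3)


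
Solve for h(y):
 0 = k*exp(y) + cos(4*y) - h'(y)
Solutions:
 h(y) = C1 + k*exp(y) + sin(4*y)/4


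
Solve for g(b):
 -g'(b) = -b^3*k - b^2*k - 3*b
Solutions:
 g(b) = C1 + b^4*k/4 + b^3*k/3 + 3*b^2/2


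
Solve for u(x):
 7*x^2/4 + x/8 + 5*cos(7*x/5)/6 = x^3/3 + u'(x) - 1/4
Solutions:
 u(x) = C1 - x^4/12 + 7*x^3/12 + x^2/16 + x/4 + 25*sin(7*x/5)/42


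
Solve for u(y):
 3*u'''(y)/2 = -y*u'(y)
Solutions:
 u(y) = C1 + Integral(C2*airyai(-2^(1/3)*3^(2/3)*y/3) + C3*airybi(-2^(1/3)*3^(2/3)*y/3), y)


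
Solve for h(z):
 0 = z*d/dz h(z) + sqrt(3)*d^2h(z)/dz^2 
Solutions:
 h(z) = C1 + C2*erf(sqrt(2)*3^(3/4)*z/6)


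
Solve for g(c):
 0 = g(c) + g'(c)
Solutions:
 g(c) = C1*exp(-c)


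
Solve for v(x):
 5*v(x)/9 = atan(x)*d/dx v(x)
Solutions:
 v(x) = C1*exp(5*Integral(1/atan(x), x)/9)


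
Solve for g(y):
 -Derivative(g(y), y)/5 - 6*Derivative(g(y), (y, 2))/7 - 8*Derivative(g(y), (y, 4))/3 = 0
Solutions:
 g(y) = C1 + C2*exp(y*(-10*3^(2/3)*490^(1/3)/(49 + sqrt(4501))^(1/3) + 2100^(1/3)*(49 + sqrt(4501))^(1/3))/280)*sin(3^(1/6)*y*(30*490^(1/3)/(49 + sqrt(4501))^(1/3) + 3^(2/3)*700^(1/3)*(49 + sqrt(4501))^(1/3))/280) + C3*exp(y*(-10*3^(2/3)*490^(1/3)/(49 + sqrt(4501))^(1/3) + 2100^(1/3)*(49 + sqrt(4501))^(1/3))/280)*cos(3^(1/6)*y*(30*490^(1/3)/(49 + sqrt(4501))^(1/3) + 3^(2/3)*700^(1/3)*(49 + sqrt(4501))^(1/3))/280) + C4*exp(-y*(-10*3^(2/3)*490^(1/3)/(49 + sqrt(4501))^(1/3) + 2100^(1/3)*(49 + sqrt(4501))^(1/3))/140)


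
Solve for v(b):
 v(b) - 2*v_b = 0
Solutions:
 v(b) = C1*exp(b/2)


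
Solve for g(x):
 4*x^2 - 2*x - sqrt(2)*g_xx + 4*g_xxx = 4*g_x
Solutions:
 g(x) = C1 + C2*exp(x*(sqrt(2) + sqrt(66))/8) + C3*exp(x*(-sqrt(66) + sqrt(2))/8) + x^3/3 - sqrt(2)*x^2/4 - x^2/4 + sqrt(2)*x/8 + 9*x/4


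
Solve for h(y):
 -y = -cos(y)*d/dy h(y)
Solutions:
 h(y) = C1 + Integral(y/cos(y), y)


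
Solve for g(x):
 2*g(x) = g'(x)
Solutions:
 g(x) = C1*exp(2*x)


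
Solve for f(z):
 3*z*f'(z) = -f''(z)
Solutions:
 f(z) = C1 + C2*erf(sqrt(6)*z/2)


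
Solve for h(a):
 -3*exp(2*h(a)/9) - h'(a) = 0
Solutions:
 h(a) = 9*log(-sqrt(-1/(C1 - 3*a))) - 9*log(2)/2 + 9*log(3)
 h(a) = 9*log(-1/(C1 - 3*a))/2 - 9*log(2)/2 + 9*log(3)


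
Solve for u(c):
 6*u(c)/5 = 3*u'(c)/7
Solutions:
 u(c) = C1*exp(14*c/5)


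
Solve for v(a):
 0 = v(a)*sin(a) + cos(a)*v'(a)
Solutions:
 v(a) = C1*cos(a)


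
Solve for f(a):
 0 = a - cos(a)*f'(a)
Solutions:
 f(a) = C1 + Integral(a/cos(a), a)


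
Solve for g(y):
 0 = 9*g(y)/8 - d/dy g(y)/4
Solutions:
 g(y) = C1*exp(9*y/2)


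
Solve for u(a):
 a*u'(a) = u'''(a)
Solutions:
 u(a) = C1 + Integral(C2*airyai(a) + C3*airybi(a), a)


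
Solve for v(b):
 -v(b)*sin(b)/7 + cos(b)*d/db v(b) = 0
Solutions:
 v(b) = C1/cos(b)^(1/7)


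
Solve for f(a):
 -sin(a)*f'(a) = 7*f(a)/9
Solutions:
 f(a) = C1*(cos(a) + 1)^(7/18)/(cos(a) - 1)^(7/18)


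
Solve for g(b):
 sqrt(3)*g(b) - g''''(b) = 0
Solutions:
 g(b) = C1*exp(-3^(1/8)*b) + C2*exp(3^(1/8)*b) + C3*sin(3^(1/8)*b) + C4*cos(3^(1/8)*b)


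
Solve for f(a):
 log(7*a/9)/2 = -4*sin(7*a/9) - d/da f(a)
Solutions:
 f(a) = C1 - a*log(a)/2 - a*log(7)/2 + a/2 + a*log(3) + 36*cos(7*a/9)/7


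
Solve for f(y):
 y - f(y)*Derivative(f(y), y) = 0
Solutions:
 f(y) = -sqrt(C1 + y^2)
 f(y) = sqrt(C1 + y^2)


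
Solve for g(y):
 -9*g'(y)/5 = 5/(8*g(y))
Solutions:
 g(y) = -sqrt(C1 - 25*y)/6
 g(y) = sqrt(C1 - 25*y)/6


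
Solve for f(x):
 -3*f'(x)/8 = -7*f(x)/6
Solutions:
 f(x) = C1*exp(28*x/9)


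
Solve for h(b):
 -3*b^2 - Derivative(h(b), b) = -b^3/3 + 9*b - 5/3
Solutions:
 h(b) = C1 + b^4/12 - b^3 - 9*b^2/2 + 5*b/3


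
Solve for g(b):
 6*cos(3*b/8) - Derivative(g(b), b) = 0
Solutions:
 g(b) = C1 + 16*sin(3*b/8)


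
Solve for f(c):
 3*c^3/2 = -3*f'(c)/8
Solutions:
 f(c) = C1 - c^4


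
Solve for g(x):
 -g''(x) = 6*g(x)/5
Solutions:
 g(x) = C1*sin(sqrt(30)*x/5) + C2*cos(sqrt(30)*x/5)


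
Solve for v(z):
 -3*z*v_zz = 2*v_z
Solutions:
 v(z) = C1 + C2*z^(1/3)


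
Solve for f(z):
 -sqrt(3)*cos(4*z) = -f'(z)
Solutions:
 f(z) = C1 + sqrt(3)*sin(4*z)/4


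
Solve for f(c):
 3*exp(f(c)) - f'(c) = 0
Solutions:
 f(c) = log(-1/(C1 + 3*c))


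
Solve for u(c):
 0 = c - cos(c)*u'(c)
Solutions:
 u(c) = C1 + Integral(c/cos(c), c)


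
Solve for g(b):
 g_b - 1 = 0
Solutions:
 g(b) = C1 + b


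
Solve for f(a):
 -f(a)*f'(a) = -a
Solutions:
 f(a) = -sqrt(C1 + a^2)
 f(a) = sqrt(C1 + a^2)


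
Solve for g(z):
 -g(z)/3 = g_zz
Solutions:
 g(z) = C1*sin(sqrt(3)*z/3) + C2*cos(sqrt(3)*z/3)


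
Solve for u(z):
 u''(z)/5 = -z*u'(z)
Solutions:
 u(z) = C1 + C2*erf(sqrt(10)*z/2)


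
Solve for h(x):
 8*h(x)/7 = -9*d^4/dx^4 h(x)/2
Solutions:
 h(x) = (C1*sin(sqrt(6)*7^(3/4)*x/21) + C2*cos(sqrt(6)*7^(3/4)*x/21))*exp(-sqrt(6)*7^(3/4)*x/21) + (C3*sin(sqrt(6)*7^(3/4)*x/21) + C4*cos(sqrt(6)*7^(3/4)*x/21))*exp(sqrt(6)*7^(3/4)*x/21)


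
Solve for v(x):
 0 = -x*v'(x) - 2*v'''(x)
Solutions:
 v(x) = C1 + Integral(C2*airyai(-2^(2/3)*x/2) + C3*airybi(-2^(2/3)*x/2), x)


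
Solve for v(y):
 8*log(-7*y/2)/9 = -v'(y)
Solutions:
 v(y) = C1 - 8*y*log(-y)/9 + 8*y*(-log(7) + log(2) + 1)/9


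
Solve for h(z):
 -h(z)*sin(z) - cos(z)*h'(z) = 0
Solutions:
 h(z) = C1*cos(z)


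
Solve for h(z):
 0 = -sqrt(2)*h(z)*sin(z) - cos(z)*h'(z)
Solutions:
 h(z) = C1*cos(z)^(sqrt(2))


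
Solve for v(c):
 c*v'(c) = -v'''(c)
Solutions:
 v(c) = C1 + Integral(C2*airyai(-c) + C3*airybi(-c), c)


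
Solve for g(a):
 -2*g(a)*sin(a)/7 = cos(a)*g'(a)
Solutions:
 g(a) = C1*cos(a)^(2/7)


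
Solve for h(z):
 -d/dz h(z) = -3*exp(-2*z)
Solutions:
 h(z) = C1 - 3*exp(-2*z)/2


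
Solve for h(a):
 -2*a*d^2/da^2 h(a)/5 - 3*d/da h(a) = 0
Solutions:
 h(a) = C1 + C2/a^(13/2)


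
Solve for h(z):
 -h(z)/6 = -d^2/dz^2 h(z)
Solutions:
 h(z) = C1*exp(-sqrt(6)*z/6) + C2*exp(sqrt(6)*z/6)


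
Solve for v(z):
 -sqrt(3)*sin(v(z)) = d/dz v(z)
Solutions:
 v(z) = -acos((-C1 - exp(2*sqrt(3)*z))/(C1 - exp(2*sqrt(3)*z))) + 2*pi
 v(z) = acos((-C1 - exp(2*sqrt(3)*z))/(C1 - exp(2*sqrt(3)*z)))


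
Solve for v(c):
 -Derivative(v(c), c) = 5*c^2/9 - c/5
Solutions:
 v(c) = C1 - 5*c^3/27 + c^2/10


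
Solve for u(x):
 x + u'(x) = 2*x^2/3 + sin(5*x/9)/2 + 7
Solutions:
 u(x) = C1 + 2*x^3/9 - x^2/2 + 7*x - 9*cos(5*x/9)/10


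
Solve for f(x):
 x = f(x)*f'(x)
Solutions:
 f(x) = -sqrt(C1 + x^2)
 f(x) = sqrt(C1 + x^2)


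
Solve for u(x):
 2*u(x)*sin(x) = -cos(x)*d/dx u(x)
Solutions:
 u(x) = C1*cos(x)^2


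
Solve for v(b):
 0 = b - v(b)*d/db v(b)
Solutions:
 v(b) = -sqrt(C1 + b^2)
 v(b) = sqrt(C1 + b^2)


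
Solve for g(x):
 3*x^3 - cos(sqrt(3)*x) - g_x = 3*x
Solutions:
 g(x) = C1 + 3*x^4/4 - 3*x^2/2 - sqrt(3)*sin(sqrt(3)*x)/3


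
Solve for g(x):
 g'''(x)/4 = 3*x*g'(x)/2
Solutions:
 g(x) = C1 + Integral(C2*airyai(6^(1/3)*x) + C3*airybi(6^(1/3)*x), x)


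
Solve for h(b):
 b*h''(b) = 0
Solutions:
 h(b) = C1 + C2*b


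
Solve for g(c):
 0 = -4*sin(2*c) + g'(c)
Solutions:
 g(c) = C1 - 2*cos(2*c)


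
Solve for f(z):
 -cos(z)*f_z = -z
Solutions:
 f(z) = C1 + Integral(z/cos(z), z)


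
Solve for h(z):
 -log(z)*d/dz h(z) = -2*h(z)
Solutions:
 h(z) = C1*exp(2*li(z))


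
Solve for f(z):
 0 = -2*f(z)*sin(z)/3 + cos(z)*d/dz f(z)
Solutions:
 f(z) = C1/cos(z)^(2/3)


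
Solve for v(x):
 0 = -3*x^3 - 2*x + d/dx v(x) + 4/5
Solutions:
 v(x) = C1 + 3*x^4/4 + x^2 - 4*x/5


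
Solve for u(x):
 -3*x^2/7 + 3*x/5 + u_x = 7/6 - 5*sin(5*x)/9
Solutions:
 u(x) = C1 + x^3/7 - 3*x^2/10 + 7*x/6 + cos(5*x)/9


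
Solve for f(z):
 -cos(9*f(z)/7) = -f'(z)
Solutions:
 -z - 7*log(sin(9*f(z)/7) - 1)/18 + 7*log(sin(9*f(z)/7) + 1)/18 = C1


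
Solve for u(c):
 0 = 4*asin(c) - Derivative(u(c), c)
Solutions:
 u(c) = C1 + 4*c*asin(c) + 4*sqrt(1 - c^2)


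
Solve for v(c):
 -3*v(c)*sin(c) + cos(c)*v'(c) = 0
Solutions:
 v(c) = C1/cos(c)^3


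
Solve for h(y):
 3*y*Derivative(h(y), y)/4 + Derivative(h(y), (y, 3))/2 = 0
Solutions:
 h(y) = C1 + Integral(C2*airyai(-2^(2/3)*3^(1/3)*y/2) + C3*airybi(-2^(2/3)*3^(1/3)*y/2), y)


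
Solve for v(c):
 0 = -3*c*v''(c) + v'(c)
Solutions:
 v(c) = C1 + C2*c^(4/3)


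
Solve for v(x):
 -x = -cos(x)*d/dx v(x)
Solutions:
 v(x) = C1 + Integral(x/cos(x), x)


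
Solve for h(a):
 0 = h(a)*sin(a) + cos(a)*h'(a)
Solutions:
 h(a) = C1*cos(a)


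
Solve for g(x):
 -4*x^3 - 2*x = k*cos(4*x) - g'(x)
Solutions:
 g(x) = C1 + k*sin(4*x)/4 + x^4 + x^2


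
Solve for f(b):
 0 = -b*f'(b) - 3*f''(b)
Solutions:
 f(b) = C1 + C2*erf(sqrt(6)*b/6)


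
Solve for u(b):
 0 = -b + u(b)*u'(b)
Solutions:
 u(b) = -sqrt(C1 + b^2)
 u(b) = sqrt(C1 + b^2)


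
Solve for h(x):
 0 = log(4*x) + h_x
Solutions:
 h(x) = C1 - x*log(x) - x*log(4) + x


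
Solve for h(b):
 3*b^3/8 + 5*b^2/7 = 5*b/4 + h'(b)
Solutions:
 h(b) = C1 + 3*b^4/32 + 5*b^3/21 - 5*b^2/8


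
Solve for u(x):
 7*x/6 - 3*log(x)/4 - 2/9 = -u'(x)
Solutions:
 u(x) = C1 - 7*x^2/12 + 3*x*log(x)/4 - 19*x/36


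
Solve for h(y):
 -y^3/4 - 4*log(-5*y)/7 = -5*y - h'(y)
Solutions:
 h(y) = C1 + y^4/16 - 5*y^2/2 + 4*y*log(-y)/7 + 4*y*(-1 + log(5))/7


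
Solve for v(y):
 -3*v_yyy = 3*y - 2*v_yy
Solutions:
 v(y) = C1 + C2*y + C3*exp(2*y/3) + y^3/4 + 9*y^2/8


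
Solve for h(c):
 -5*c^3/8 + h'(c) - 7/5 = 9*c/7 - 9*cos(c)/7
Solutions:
 h(c) = C1 + 5*c^4/32 + 9*c^2/14 + 7*c/5 - 9*sin(c)/7


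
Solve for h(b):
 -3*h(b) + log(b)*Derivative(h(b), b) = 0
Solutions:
 h(b) = C1*exp(3*li(b))


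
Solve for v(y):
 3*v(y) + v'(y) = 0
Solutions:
 v(y) = C1*exp(-3*y)


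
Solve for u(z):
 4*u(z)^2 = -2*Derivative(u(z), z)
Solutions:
 u(z) = 1/(C1 + 2*z)


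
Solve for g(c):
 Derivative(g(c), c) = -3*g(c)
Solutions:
 g(c) = C1*exp(-3*c)


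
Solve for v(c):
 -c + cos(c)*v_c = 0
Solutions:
 v(c) = C1 + Integral(c/cos(c), c)


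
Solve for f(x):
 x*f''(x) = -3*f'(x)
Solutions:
 f(x) = C1 + C2/x^2


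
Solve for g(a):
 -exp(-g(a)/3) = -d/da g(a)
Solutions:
 g(a) = 3*log(C1 + a/3)


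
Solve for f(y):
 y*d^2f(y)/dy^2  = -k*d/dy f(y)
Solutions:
 f(y) = C1 + y^(1 - re(k))*(C2*sin(log(y)*Abs(im(k))) + C3*cos(log(y)*im(k)))


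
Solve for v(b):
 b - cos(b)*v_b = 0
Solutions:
 v(b) = C1 + Integral(b/cos(b), b)


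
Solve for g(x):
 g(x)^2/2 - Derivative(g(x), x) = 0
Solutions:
 g(x) = -2/(C1 + x)


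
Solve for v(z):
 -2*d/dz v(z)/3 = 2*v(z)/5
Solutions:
 v(z) = C1*exp(-3*z/5)


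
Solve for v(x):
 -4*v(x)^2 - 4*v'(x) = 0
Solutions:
 v(x) = 1/(C1 + x)


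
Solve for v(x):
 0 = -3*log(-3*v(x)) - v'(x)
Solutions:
 Integral(1/(log(-_y) + log(3)), (_y, v(x)))/3 = C1 - x


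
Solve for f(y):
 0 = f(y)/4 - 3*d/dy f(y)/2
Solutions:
 f(y) = C1*exp(y/6)


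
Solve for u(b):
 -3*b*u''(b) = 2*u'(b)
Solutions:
 u(b) = C1 + C2*b^(1/3)


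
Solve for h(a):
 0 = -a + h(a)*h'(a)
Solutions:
 h(a) = -sqrt(C1 + a^2)
 h(a) = sqrt(C1 + a^2)


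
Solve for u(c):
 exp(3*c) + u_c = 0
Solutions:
 u(c) = C1 - exp(3*c)/3


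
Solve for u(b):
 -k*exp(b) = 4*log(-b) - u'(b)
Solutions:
 u(b) = C1 + 4*b*log(-b) - 4*b + k*exp(b)


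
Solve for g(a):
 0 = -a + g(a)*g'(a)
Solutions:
 g(a) = -sqrt(C1 + a^2)
 g(a) = sqrt(C1 + a^2)


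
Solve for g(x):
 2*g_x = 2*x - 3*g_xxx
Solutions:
 g(x) = C1 + C2*sin(sqrt(6)*x/3) + C3*cos(sqrt(6)*x/3) + x^2/2


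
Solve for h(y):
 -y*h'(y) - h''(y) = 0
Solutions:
 h(y) = C1 + C2*erf(sqrt(2)*y/2)


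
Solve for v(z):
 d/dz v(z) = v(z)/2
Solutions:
 v(z) = C1*exp(z/2)


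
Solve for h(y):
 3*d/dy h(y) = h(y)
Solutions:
 h(y) = C1*exp(y/3)


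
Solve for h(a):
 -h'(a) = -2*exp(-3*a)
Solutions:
 h(a) = C1 - 2*exp(-3*a)/3


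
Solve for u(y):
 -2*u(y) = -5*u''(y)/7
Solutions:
 u(y) = C1*exp(-sqrt(70)*y/5) + C2*exp(sqrt(70)*y/5)


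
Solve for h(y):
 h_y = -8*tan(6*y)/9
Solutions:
 h(y) = C1 + 4*log(cos(6*y))/27


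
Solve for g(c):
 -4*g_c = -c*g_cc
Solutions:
 g(c) = C1 + C2*c^5


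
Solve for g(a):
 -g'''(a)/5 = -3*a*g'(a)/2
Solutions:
 g(a) = C1 + Integral(C2*airyai(15^(1/3)*2^(2/3)*a/2) + C3*airybi(15^(1/3)*2^(2/3)*a/2), a)


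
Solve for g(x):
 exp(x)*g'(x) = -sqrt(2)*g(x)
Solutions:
 g(x) = C1*exp(sqrt(2)*exp(-x))


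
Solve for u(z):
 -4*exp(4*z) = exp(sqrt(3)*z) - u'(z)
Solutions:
 u(z) = C1 + exp(4*z) + sqrt(3)*exp(sqrt(3)*z)/3


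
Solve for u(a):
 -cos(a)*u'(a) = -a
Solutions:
 u(a) = C1 + Integral(a/cos(a), a)


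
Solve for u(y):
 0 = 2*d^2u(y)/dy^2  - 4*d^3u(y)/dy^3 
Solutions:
 u(y) = C1 + C2*y + C3*exp(y/2)


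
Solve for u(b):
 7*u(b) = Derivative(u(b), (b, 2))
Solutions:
 u(b) = C1*exp(-sqrt(7)*b) + C2*exp(sqrt(7)*b)


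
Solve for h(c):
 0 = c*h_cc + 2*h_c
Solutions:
 h(c) = C1 + C2/c


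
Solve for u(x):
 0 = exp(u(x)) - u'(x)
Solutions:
 u(x) = log(-1/(C1 + x))


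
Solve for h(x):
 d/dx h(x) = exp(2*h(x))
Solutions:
 h(x) = log(-sqrt(-1/(C1 + x))) - log(2)/2
 h(x) = log(-1/(C1 + x))/2 - log(2)/2


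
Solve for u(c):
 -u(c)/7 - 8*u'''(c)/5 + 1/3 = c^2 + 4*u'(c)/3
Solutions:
 u(c) = C1*exp(70^(1/3)*c*(-28*5^(1/3)/(27 + sqrt(8569))^(1/3) + 14^(1/3)*(27 + sqrt(8569))^(1/3))/168)*sin(sqrt(3)*70^(1/3)*c*(28*5^(1/3)/(27 + sqrt(8569))^(1/3) + 14^(1/3)*(27 + sqrt(8569))^(1/3))/168) + C2*exp(70^(1/3)*c*(-28*5^(1/3)/(27 + sqrt(8569))^(1/3) + 14^(1/3)*(27 + sqrt(8569))^(1/3))/168)*cos(sqrt(3)*70^(1/3)*c*(28*5^(1/3)/(27 + sqrt(8569))^(1/3) + 14^(1/3)*(27 + sqrt(8569))^(1/3))/168) + C3*exp(-70^(1/3)*c*(-28*5^(1/3)/(27 + sqrt(8569))^(1/3) + 14^(1/3)*(27 + sqrt(8569))^(1/3))/84) - 7*c^2 + 392*c/3 - 10955/9


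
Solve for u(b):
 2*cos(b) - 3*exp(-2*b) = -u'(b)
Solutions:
 u(b) = C1 - 2*sin(b) - 3*exp(-2*b)/2


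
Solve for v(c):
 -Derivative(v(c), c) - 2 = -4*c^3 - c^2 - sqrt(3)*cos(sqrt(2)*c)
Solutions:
 v(c) = C1 + c^4 + c^3/3 - 2*c + sqrt(6)*sin(sqrt(2)*c)/2


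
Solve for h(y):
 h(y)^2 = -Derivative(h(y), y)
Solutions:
 h(y) = 1/(C1 + y)


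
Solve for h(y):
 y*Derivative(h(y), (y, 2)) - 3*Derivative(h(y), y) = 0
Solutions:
 h(y) = C1 + C2*y^4


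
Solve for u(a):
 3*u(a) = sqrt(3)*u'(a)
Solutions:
 u(a) = C1*exp(sqrt(3)*a)


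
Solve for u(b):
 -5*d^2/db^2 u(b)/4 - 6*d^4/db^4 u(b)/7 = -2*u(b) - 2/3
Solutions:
 u(b) = C1*exp(-sqrt(3)*b*sqrt(-35 + sqrt(6601))/12) + C2*exp(sqrt(3)*b*sqrt(-35 + sqrt(6601))/12) + C3*sin(sqrt(3)*b*sqrt(35 + sqrt(6601))/12) + C4*cos(sqrt(3)*b*sqrt(35 + sqrt(6601))/12) - 1/3


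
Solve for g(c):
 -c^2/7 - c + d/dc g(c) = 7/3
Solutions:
 g(c) = C1 + c^3/21 + c^2/2 + 7*c/3


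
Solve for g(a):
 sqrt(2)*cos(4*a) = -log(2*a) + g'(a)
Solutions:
 g(a) = C1 + a*log(a) - a + a*log(2) + sqrt(2)*sin(4*a)/4


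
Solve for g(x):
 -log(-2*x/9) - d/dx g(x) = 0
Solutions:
 g(x) = C1 - x*log(-x) + x*(-log(2) + 1 + 2*log(3))


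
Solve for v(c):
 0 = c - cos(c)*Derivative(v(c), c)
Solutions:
 v(c) = C1 + Integral(c/cos(c), c)


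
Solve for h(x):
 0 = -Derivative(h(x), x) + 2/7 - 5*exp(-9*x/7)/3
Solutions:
 h(x) = C1 + 2*x/7 + 35*exp(-9*x/7)/27


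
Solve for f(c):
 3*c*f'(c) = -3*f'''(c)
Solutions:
 f(c) = C1 + Integral(C2*airyai(-c) + C3*airybi(-c), c)


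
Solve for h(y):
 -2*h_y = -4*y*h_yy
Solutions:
 h(y) = C1 + C2*y^(3/2)


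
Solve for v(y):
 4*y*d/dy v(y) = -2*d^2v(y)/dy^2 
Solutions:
 v(y) = C1 + C2*erf(y)


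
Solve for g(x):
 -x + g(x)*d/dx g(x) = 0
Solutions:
 g(x) = -sqrt(C1 + x^2)
 g(x) = sqrt(C1 + x^2)


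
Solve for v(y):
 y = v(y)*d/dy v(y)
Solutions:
 v(y) = -sqrt(C1 + y^2)
 v(y) = sqrt(C1 + y^2)


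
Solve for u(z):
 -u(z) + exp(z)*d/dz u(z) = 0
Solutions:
 u(z) = C1*exp(-exp(-z))


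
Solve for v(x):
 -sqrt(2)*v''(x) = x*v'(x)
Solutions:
 v(x) = C1 + C2*erf(2^(1/4)*x/2)


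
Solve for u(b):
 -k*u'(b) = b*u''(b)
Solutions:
 u(b) = C1 + b^(1 - re(k))*(C2*sin(log(b)*Abs(im(k))) + C3*cos(log(b)*im(k)))


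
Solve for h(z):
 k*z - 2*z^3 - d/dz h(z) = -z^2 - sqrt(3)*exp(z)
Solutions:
 h(z) = C1 + k*z^2/2 - z^4/2 + z^3/3 + sqrt(3)*exp(z)


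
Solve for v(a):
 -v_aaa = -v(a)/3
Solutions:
 v(a) = C3*exp(3^(2/3)*a/3) + (C1*sin(3^(1/6)*a/2) + C2*cos(3^(1/6)*a/2))*exp(-3^(2/3)*a/6)


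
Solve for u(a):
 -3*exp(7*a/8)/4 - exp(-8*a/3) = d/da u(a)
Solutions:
 u(a) = C1 - 6*exp(7*a/8)/7 + 3*exp(-8*a/3)/8


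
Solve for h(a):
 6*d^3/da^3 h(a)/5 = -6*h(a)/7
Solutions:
 h(a) = C3*exp(-5^(1/3)*7^(2/3)*a/7) + (C1*sin(sqrt(3)*5^(1/3)*7^(2/3)*a/14) + C2*cos(sqrt(3)*5^(1/3)*7^(2/3)*a/14))*exp(5^(1/3)*7^(2/3)*a/14)


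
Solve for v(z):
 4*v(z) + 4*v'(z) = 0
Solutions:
 v(z) = C1*exp(-z)


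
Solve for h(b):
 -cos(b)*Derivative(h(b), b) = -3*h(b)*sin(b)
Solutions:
 h(b) = C1/cos(b)^3


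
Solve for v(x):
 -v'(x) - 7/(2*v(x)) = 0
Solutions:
 v(x) = -sqrt(C1 - 7*x)
 v(x) = sqrt(C1 - 7*x)


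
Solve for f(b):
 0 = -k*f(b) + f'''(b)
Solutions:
 f(b) = C1*exp(b*k^(1/3)) + C2*exp(b*k^(1/3)*(-1 + sqrt(3)*I)/2) + C3*exp(-b*k^(1/3)*(1 + sqrt(3)*I)/2)


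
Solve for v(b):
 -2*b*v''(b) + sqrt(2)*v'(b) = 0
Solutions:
 v(b) = C1 + C2*b^(sqrt(2)/2 + 1)


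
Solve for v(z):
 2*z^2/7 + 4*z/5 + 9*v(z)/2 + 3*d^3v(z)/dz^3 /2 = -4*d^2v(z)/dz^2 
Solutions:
 v(z) = C3*exp(-3*z) - 4*z^2/63 - 8*z/45 + (C1*sin(sqrt(35)*z/6) + C2*cos(sqrt(35)*z/6))*exp(z/6) + 64/567


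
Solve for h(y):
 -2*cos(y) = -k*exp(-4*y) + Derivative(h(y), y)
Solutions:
 h(y) = C1 - k*exp(-4*y)/4 - 2*sin(y)


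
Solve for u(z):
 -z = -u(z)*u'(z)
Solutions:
 u(z) = -sqrt(C1 + z^2)
 u(z) = sqrt(C1 + z^2)


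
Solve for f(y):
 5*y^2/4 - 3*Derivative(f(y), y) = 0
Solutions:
 f(y) = C1 + 5*y^3/36


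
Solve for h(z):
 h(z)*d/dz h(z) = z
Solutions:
 h(z) = -sqrt(C1 + z^2)
 h(z) = sqrt(C1 + z^2)


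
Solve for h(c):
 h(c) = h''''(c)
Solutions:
 h(c) = C1*exp(-c) + C2*exp(c) + C3*sin(c) + C4*cos(c)


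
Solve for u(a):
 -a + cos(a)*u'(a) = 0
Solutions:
 u(a) = C1 + Integral(a/cos(a), a)


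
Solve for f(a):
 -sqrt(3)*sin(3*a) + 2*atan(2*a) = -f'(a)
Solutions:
 f(a) = C1 - 2*a*atan(2*a) + log(4*a^2 + 1)/2 - sqrt(3)*cos(3*a)/3


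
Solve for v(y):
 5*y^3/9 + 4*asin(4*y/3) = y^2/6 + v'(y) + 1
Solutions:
 v(y) = C1 + 5*y^4/36 - y^3/18 + 4*y*asin(4*y/3) - y + sqrt(9 - 16*y^2)


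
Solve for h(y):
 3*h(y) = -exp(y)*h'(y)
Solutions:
 h(y) = C1*exp(3*exp(-y))


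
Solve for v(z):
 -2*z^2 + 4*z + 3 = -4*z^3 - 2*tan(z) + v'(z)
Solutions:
 v(z) = C1 + z^4 - 2*z^3/3 + 2*z^2 + 3*z - 2*log(cos(z))


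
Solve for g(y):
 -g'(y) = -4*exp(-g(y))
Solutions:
 g(y) = log(C1 + 4*y)


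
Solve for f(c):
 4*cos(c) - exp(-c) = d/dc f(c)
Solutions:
 f(c) = C1 + 4*sin(c) + exp(-c)


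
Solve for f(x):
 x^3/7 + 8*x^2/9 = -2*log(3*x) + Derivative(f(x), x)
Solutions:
 f(x) = C1 + x^4/28 + 8*x^3/27 + 2*x*log(x) - 2*x + x*log(9)


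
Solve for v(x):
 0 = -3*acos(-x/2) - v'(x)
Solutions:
 v(x) = C1 - 3*x*acos(-x/2) - 3*sqrt(4 - x^2)


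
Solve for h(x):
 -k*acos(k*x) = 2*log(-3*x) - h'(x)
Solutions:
 h(x) = C1 + k*Piecewise((x*acos(k*x) - sqrt(-k^2*x^2 + 1)/k, Ne(k, 0)), (pi*x/2, True)) + 2*x*log(-x) - 2*x + 2*x*log(3)


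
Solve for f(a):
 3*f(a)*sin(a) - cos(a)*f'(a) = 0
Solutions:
 f(a) = C1/cos(a)^3


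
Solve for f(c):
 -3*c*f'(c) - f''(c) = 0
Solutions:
 f(c) = C1 + C2*erf(sqrt(6)*c/2)


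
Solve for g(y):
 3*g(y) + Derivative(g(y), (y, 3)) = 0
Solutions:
 g(y) = C3*exp(-3^(1/3)*y) + (C1*sin(3^(5/6)*y/2) + C2*cos(3^(5/6)*y/2))*exp(3^(1/3)*y/2)


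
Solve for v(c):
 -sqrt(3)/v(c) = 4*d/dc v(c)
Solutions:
 v(c) = -sqrt(C1 - 2*sqrt(3)*c)/2
 v(c) = sqrt(C1 - 2*sqrt(3)*c)/2


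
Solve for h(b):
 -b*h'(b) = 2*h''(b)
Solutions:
 h(b) = C1 + C2*erf(b/2)


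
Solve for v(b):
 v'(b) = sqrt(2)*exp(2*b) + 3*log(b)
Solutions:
 v(b) = C1 + 3*b*log(b) - 3*b + sqrt(2)*exp(2*b)/2


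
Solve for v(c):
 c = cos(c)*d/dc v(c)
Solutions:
 v(c) = C1 + Integral(c/cos(c), c)


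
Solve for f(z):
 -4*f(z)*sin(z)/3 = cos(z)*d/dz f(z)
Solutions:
 f(z) = C1*cos(z)^(4/3)


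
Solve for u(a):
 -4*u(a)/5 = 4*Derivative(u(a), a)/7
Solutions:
 u(a) = C1*exp(-7*a/5)


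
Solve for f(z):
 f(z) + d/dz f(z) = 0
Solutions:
 f(z) = C1*exp(-z)


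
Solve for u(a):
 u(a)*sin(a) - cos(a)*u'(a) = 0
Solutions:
 u(a) = C1/cos(a)


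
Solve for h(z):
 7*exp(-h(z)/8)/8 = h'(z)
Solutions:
 h(z) = 8*log(C1 + 7*z/64)


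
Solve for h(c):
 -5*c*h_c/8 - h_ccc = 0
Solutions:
 h(c) = C1 + Integral(C2*airyai(-5^(1/3)*c/2) + C3*airybi(-5^(1/3)*c/2), c)


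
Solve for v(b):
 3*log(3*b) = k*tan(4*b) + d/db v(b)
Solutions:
 v(b) = C1 + 3*b*log(b) - 3*b + 3*b*log(3) + k*log(cos(4*b))/4


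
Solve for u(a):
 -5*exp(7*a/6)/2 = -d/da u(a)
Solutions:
 u(a) = C1 + 15*exp(7*a/6)/7


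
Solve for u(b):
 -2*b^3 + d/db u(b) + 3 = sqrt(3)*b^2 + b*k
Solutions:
 u(b) = C1 + b^4/2 + sqrt(3)*b^3/3 + b^2*k/2 - 3*b


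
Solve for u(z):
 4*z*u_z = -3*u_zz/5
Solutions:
 u(z) = C1 + C2*erf(sqrt(30)*z/3)


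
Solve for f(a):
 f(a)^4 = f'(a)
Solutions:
 f(a) = (-1/(C1 + 3*a))^(1/3)
 f(a) = (-1/(C1 + a))^(1/3)*(-3^(2/3) - 3*3^(1/6)*I)/6
 f(a) = (-1/(C1 + a))^(1/3)*(-3^(2/3) + 3*3^(1/6)*I)/6


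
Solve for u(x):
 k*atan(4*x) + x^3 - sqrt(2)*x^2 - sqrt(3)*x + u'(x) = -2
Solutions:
 u(x) = C1 - k*(x*atan(4*x) - log(16*x^2 + 1)/8) - x^4/4 + sqrt(2)*x^3/3 + sqrt(3)*x^2/2 - 2*x


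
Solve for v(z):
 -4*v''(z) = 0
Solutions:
 v(z) = C1 + C2*z


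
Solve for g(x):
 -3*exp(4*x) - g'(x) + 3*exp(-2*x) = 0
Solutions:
 g(x) = C1 - 3*exp(4*x)/4 - 3*exp(-2*x)/2


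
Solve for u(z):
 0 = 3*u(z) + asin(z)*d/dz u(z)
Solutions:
 u(z) = C1*exp(-3*Integral(1/asin(z), z))


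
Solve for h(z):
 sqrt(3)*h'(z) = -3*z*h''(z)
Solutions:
 h(z) = C1 + C2*z^(1 - sqrt(3)/3)


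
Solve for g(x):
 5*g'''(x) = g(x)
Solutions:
 g(x) = C3*exp(5^(2/3)*x/5) + (C1*sin(sqrt(3)*5^(2/3)*x/10) + C2*cos(sqrt(3)*5^(2/3)*x/10))*exp(-5^(2/3)*x/10)
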